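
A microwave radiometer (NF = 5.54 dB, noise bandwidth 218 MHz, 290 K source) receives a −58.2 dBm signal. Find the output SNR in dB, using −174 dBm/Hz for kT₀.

26.9 dB

Noise floor: N = −174 + 10 log₁₀(B) + NF
10 log₁₀(2.18×10⁸) = 83.38 dB
N = −174 + 83.38 + 5.54 = −85.08 dBm
SNR = P_sig − N = −58.2 − (−85.08) = 26.88 dB → 26.9 dB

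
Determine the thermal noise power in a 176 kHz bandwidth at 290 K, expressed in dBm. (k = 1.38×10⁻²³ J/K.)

P_n = kTB = 1.38×10⁻²³ × 290 × 1.76×10⁵ = 7.04×10⁻¹⁶ W
In dBm: 10 log₁₀(7.04×10⁻¹⁶ / 10⁻³) = −121.5 dBm

−121.5 dBm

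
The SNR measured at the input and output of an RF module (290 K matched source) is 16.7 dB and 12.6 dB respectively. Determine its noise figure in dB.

NF (dB) = SNR_in(dB) − SNR_out(dB) when the source is at T₀
NF = 16.7 − 12.6 = 4.1 dB

4.1 dB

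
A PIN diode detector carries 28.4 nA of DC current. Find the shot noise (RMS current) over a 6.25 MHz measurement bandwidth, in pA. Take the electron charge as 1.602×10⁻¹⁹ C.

238 pA

I_n = √(2qI·B)
2qI·B = 2 × 1.602×10⁻¹⁹ × 2.84×10⁻⁸ × 6.25×10⁶ = 5.69×10⁻²⁰ A²
I_n = √(5.69×10⁻²⁰) = 2.38×10⁻¹⁰ A = 238 pA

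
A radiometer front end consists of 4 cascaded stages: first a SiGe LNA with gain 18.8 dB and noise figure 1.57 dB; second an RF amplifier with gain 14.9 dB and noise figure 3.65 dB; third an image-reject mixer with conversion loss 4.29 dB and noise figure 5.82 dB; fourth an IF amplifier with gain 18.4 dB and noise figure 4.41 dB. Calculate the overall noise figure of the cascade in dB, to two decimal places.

Convert to linear (a loss of L dB is a gain of −L dB): F_i = 10^(NF_i/10), G_i = 10^(G_i,dB/10)
  Stage 1: F_1 = 10^(1.57/10) = 1.435, G_1 = 10^(18.8/10) = 75.86
  Stage 2: F_2 = 10^(3.65/10) = 2.317, G_2 = 10^(14.9/10) = 30.90
  Stage 3: F_3 = 10^(5.82/10) = 3.819, G_3 = 10^(−4.29/10) = 0.3724
  Stage 4: F_4 = 10^(4.41/10) = 2.761, G_4 = 10^(18.4/10) = 69.18
Friis cascade:
  F = 1.435 + (2.317 − 1)/75.86 + (3.819 − 1)/2344 + (2.761 − 1)/873.0 = 1.456
NF = 10 log₁₀(1.456) = 1.63 dB

1.63 dB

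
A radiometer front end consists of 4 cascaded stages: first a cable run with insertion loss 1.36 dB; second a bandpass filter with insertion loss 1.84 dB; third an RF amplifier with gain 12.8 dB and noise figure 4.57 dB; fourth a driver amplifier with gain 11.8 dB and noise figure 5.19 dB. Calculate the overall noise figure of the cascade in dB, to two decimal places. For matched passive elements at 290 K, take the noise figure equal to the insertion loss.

7.95 dB

Convert to linear (a loss of L dB is a gain of −L dB): F_i = 10^(NF_i/10), G_i = 10^(G_i,dB/10)
  Stage 1: F_1 = 10^(1.36/10) = 1.368, G_1 = 10^(−1.36/10) = 0.7311
  Stage 2: F_2 = 10^(1.84/10) = 1.528, G_2 = 10^(−1.84/10) = 0.6546
  Stage 3: F_3 = 10^(4.57/10) = 2.864, G_3 = 10^(12.8/10) = 19.05
  Stage 4: F_4 = 10^(5.19/10) = 3.304, G_4 = 10^(11.8/10) = 15.14
Friis cascade:
  F = 1.368 + (1.528 − 1)/0.7311 + (2.864 − 1)/0.4786 + (3.304 − 1)/9.120 = 6.237
NF = 10 log₁₀(6.237) = 7.95 dB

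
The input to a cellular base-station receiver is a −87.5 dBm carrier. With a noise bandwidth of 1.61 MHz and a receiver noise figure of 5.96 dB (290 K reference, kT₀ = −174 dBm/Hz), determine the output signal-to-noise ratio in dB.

Noise floor: N = −174 + 10 log₁₀(B) + NF
10 log₁₀(1.61×10⁶) = 62.07 dB
N = −174 + 62.07 + 5.96 = −105.97 dBm
SNR = P_sig − N = −87.5 − (−105.97) = 18.47 dB → 18.5 dB

18.5 dB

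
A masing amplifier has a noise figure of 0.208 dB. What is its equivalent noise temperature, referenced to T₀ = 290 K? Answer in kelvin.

14.2 K

F = 10^(0.208/10) = 1.04906
T_e = (F − 1)·T₀ = (1.04906 − 1) × 290 = 14.2 K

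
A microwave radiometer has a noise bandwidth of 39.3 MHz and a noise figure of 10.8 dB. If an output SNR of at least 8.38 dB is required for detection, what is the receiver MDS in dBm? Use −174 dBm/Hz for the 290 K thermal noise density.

Sensitivity = −174 + 10 log₁₀(B) + NF + SNR_min
= −174 + 75.94 + 10.8 + 8.38
= −78.88 dBm → −78.9 dBm

−78.9 dBm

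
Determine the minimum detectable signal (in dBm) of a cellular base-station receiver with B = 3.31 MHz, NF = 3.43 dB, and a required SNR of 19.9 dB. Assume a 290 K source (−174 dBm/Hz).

Sensitivity = −174 + 10 log₁₀(B) + NF + SNR_min
= −174 + 65.2 + 3.43 + 19.9
= −85.47 dBm → −85.5 dBm

−85.5 dBm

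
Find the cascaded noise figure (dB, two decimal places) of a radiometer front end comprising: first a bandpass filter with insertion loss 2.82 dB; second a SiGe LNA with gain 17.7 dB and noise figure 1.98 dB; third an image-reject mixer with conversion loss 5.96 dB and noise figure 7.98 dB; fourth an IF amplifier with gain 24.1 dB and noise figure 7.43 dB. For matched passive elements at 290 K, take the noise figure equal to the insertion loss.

5.77 dB

Convert to linear (a loss of L dB is a gain of −L dB): F_i = 10^(NF_i/10), G_i = 10^(G_i,dB/10)
  Stage 1: F_1 = 10^(2.82/10) = 1.914, G_1 = 10^(−2.82/10) = 0.5224
  Stage 2: F_2 = 10^(1.98/10) = 1.578, G_2 = 10^(17.7/10) = 58.88
  Stage 3: F_3 = 10^(7.98/10) = 6.281, G_3 = 10^(−5.96/10) = 0.2535
  Stage 4: F_4 = 10^(7.43/10) = 5.534, G_4 = 10^(24.1/10) = 257.0
Friis cascade:
  F = 1.914 + (1.578 − 1)/0.5224 + (6.281 − 1)/30.76 + (5.534 − 1)/7.798 = 3.773
NF = 10 log₁₀(3.773) = 5.77 dB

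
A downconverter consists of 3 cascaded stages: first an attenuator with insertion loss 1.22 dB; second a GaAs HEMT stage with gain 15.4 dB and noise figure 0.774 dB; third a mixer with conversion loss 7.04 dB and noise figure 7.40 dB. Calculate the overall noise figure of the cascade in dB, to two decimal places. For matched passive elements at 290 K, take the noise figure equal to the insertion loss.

Convert to linear (a loss of L dB is a gain of −L dB): F_i = 10^(NF_i/10), G_i = 10^(G_i,dB/10)
  Stage 1: F_1 = 10^(1.22/10) = 1.324, G_1 = 10^(−1.22/10) = 0.7551
  Stage 2: F_2 = 10^(0.774/10) = 1.195, G_2 = 10^(15.4/10) = 34.67
  Stage 3: F_3 = 10^(7.40/10) = 5.495, G_3 = 10^(−7.04/10) = 0.1977
Friis cascade:
  F = 1.324 + (1.195 − 1)/0.7551 + (5.495 − 1)/26.18 = 1.754
NF = 10 log₁₀(1.754) = 2.44 dB

2.44 dB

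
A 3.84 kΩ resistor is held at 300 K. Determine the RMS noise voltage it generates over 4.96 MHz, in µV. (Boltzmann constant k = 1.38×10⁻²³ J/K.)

17.8 µV

V_n = √(4kTRB)
4kTRB = 4 × 1.38×10⁻²³ × 300 × 3.84×10³ × 4.96×10⁶ = 3.15×10⁻¹⁰ V²
V_n = √(3.15×10⁻¹⁰) = 1.78×10⁻⁵ V = 17.8 µV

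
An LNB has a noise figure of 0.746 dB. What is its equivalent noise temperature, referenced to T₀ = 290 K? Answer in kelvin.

F = 10^(0.746/10) = 1.18741
T_e = (F − 1)·T₀ = (1.18741 − 1) × 290 = 54.3 K

54.3 K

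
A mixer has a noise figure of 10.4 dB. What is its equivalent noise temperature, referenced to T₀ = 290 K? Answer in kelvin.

2890 K

F = 10^(10.4/10) = 10.9648
T_e = (F − 1)·T₀ = (10.9648 − 1) × 290 = 2890 K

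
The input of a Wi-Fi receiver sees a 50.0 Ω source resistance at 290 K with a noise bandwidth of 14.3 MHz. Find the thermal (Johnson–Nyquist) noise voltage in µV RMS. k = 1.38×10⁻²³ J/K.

V_n = √(4kTRB)
4kTRB = 4 × 1.38×10⁻²³ × 290 × 5.00×10¹ × 1.43×10⁷ = 1.14×10⁻¹¹ V²
V_n = √(1.14×10⁻¹¹) = 3.38×10⁻⁶ V = 3.38 µV

3.38 µV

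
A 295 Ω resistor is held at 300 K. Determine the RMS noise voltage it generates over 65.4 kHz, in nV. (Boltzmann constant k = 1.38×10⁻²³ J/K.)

565 nV

V_n = √(4kTRB)
4kTRB = 4 × 1.38×10⁻²³ × 300 × 2.95×10² × 6.54×10⁴ = 3.19×10⁻¹³ V²
V_n = √(3.19×10⁻¹³) = 5.65×10⁻⁷ V = 565 nV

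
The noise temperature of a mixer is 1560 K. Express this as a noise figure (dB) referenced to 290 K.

F = 1 + T_e/T₀ = 1 + 1560/290 = 6.37931
NF = 10 log₁₀(6.37931) = 8.05 dB

8.05 dB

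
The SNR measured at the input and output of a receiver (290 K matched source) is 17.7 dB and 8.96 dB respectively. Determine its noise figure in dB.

NF (dB) = SNR_in(dB) − SNR_out(dB) when the source is at T₀
NF = 17.7 − 8.96 = 8.74 dB

8.74 dB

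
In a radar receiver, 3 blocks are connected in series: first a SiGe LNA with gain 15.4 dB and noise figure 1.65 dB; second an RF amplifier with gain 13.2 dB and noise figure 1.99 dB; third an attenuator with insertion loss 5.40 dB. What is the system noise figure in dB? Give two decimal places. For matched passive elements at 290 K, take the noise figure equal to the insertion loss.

1.71 dB

Convert to linear (a loss of L dB is a gain of −L dB): F_i = 10^(NF_i/10), G_i = 10^(G_i,dB/10)
  Stage 1: F_1 = 10^(1.65/10) = 1.462, G_1 = 10^(15.4/10) = 34.67
  Stage 2: F_2 = 10^(1.99/10) = 1.581, G_2 = 10^(13.2/10) = 20.89
  Stage 3: F_3 = 10^(5.40/10) = 3.467, G_3 = 10^(−5.40/10) = 0.2884
Friis cascade:
  F = 1.462 + (1.581 − 1)/34.67 + (3.467 − 1)/724.4 = 1.482
NF = 10 log₁₀(1.482) = 1.71 dB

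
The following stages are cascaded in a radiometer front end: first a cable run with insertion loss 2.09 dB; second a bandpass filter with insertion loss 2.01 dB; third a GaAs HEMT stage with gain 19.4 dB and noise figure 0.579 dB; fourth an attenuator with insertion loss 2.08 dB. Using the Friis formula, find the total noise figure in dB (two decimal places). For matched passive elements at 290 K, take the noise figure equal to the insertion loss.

Convert to linear (a loss of L dB is a gain of −L dB): F_i = 10^(NF_i/10), G_i = 10^(G_i,dB/10)
  Stage 1: F_1 = 10^(2.09/10) = 1.618, G_1 = 10^(−2.09/10) = 0.6180
  Stage 2: F_2 = 10^(2.01/10) = 1.589, G_2 = 10^(−2.01/10) = 0.6295
  Stage 3: F_3 = 10^(0.579/10) = 1.143, G_3 = 10^(19.4/10) = 87.10
  Stage 4: F_4 = 10^(2.08/10) = 1.614, G_4 = 10^(−2.08/10) = 0.6194
Friis cascade:
  F = 1.618 + (1.589 − 1)/0.6180 + (1.143 − 1)/0.3890 + (1.614 − 1)/33.88 = 2.955
NF = 10 log₁₀(2.955) = 4.71 dB

4.71 dB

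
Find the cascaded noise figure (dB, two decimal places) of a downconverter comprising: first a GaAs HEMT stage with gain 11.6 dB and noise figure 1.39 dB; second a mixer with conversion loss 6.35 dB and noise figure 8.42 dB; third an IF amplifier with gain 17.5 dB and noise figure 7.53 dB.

5.03 dB

Convert to linear (a loss of L dB is a gain of −L dB): F_i = 10^(NF_i/10), G_i = 10^(G_i,dB/10)
  Stage 1: F_1 = 10^(1.39/10) = 1.377, G_1 = 10^(11.6/10) = 14.45
  Stage 2: F_2 = 10^(8.42/10) = 6.950, G_2 = 10^(−6.35/10) = 0.2317
  Stage 3: F_3 = 10^(7.53/10) = 5.662, G_3 = 10^(17.5/10) = 56.23
Friis cascade:
  F = 1.377 + (6.950 − 1)/14.45 + (5.662 − 1)/3.350 = 3.181
NF = 10 log₁₀(3.181) = 5.03 dB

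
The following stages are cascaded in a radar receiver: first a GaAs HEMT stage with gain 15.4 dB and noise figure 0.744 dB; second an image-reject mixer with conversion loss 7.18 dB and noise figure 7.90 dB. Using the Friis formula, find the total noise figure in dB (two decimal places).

1.26 dB

Convert to linear (a loss of L dB is a gain of −L dB): F_i = 10^(NF_i/10), G_i = 10^(G_i,dB/10)
  Stage 1: F_1 = 10^(0.744/10) = 1.187, G_1 = 10^(15.4/10) = 34.67
  Stage 2: F_2 = 10^(7.90/10) = 6.166, G_2 = 10^(−7.18/10) = 0.1914
Friis cascade:
  F = 1.187 + (6.166 − 1)/34.67 = 1.336
NF = 10 log₁₀(1.336) = 1.26 dB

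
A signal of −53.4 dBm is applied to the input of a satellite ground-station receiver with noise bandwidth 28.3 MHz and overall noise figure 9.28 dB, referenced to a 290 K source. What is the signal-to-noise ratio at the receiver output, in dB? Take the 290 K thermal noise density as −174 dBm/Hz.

36.8 dB

Noise floor: N = −174 + 10 log₁₀(B) + NF
10 log₁₀(2.83×10⁷) = 74.52 dB
N = −174 + 74.52 + 9.28 = −90.20 dBm
SNR = P_sig − N = −53.4 − (−90.20) = 36.80 dB → 36.8 dB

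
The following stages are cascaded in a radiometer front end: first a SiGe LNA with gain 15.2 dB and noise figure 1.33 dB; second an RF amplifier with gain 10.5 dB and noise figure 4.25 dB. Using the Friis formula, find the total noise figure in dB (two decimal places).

1.49 dB

Convert to linear (a loss of L dB is a gain of −L dB): F_i = 10^(NF_i/10), G_i = 10^(G_i,dB/10)
  Stage 1: F_1 = 10^(1.33/10) = 1.358, G_1 = 10^(15.2/10) = 33.11
  Stage 2: F_2 = 10^(4.25/10) = 2.661, G_2 = 10^(10.5/10) = 11.22
Friis cascade:
  F = 1.358 + (2.661 − 1)/33.11 = 1.408
NF = 10 log₁₀(1.408) = 1.49 dB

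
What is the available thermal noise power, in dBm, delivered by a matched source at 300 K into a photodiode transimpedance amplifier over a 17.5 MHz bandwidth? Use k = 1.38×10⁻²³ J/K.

P_n = kTB = 1.38×10⁻²³ × 300 × 1.75×10⁷ = 7.25×10⁻¹⁴ W
In dBm: 10 log₁₀(7.25×10⁻¹⁴ / 10⁻³) = −101.4 dBm

−101.4 dBm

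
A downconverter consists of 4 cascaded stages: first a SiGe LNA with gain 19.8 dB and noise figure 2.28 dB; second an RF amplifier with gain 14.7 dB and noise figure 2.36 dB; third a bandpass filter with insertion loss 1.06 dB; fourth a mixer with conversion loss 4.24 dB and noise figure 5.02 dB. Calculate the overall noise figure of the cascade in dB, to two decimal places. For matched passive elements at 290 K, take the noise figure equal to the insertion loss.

Convert to linear (a loss of L dB is a gain of −L dB): F_i = 10^(NF_i/10), G_i = 10^(G_i,dB/10)
  Stage 1: F_1 = 10^(2.28/10) = 1.690, G_1 = 10^(19.8/10) = 95.50
  Stage 2: F_2 = 10^(2.36/10) = 1.722, G_2 = 10^(14.7/10) = 29.51
  Stage 3: F_3 = 10^(1.06/10) = 1.276, G_3 = 10^(−1.06/10) = 0.7834
  Stage 4: F_4 = 10^(5.02/10) = 3.177, G_4 = 10^(−4.24/10) = 0.3767
Friis cascade:
  F = 1.690 + (1.722 − 1)/95.50 + (1.276 − 1)/2818 + (3.177 − 1)/2208 = 1.699
NF = 10 log₁₀(1.699) = 2.30 dB

2.30 dB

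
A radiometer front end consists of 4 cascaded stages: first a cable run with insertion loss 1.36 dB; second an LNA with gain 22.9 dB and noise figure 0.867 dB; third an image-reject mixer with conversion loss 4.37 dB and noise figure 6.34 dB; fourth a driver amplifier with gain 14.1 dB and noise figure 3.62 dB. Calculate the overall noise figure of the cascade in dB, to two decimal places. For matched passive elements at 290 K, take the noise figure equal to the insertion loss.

2.35 dB

Convert to linear (a loss of L dB is a gain of −L dB): F_i = 10^(NF_i/10), G_i = 10^(G_i,dB/10)
  Stage 1: F_1 = 10^(1.36/10) = 1.368, G_1 = 10^(−1.36/10) = 0.7311
  Stage 2: F_2 = 10^(0.867/10) = 1.221, G_2 = 10^(22.9/10) = 195.0
  Stage 3: F_3 = 10^(6.34/10) = 4.305, G_3 = 10^(−4.37/10) = 0.3656
  Stage 4: F_4 = 10^(3.62/10) = 2.301, G_4 = 10^(14.1/10) = 25.70
Friis cascade:
  F = 1.368 + (1.221 − 1)/0.7311 + (4.305 − 1)/142.6 + (2.301 − 1)/52.12 = 1.718
NF = 10 log₁₀(1.718) = 2.35 dB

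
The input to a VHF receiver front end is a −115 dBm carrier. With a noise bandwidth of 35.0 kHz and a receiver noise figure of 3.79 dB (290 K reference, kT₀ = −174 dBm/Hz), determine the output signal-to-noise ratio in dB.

Noise floor: N = −174 + 10 log₁₀(B) + NF
10 log₁₀(3.50×10⁴) = 45.44 dB
N = −174 + 45.44 + 3.79 = −124.77 dBm
SNR = P_sig − N = −115 − (−124.77) = 9.77 dB → 9.8 dB

9.8 dB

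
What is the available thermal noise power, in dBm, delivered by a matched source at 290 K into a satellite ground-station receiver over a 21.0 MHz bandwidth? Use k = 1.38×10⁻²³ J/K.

P_n = kTB = 1.38×10⁻²³ × 290 × 2.10×10⁷ = 8.40×10⁻¹⁴ W
In dBm: 10 log₁₀(8.40×10⁻¹⁴ / 10⁻³) = −100.8 dBm

−100.8 dBm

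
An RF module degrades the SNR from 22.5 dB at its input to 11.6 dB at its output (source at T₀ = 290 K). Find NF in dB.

NF (dB) = SNR_in(dB) − SNR_out(dB) when the source is at T₀
NF = 22.5 − 11.6 = 10.9 dB

10.9 dB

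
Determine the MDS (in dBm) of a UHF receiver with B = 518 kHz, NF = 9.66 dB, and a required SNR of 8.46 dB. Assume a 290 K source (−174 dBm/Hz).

Sensitivity = −174 + 10 log₁₀(B) + NF + SNR_min
= −174 + 57.14 + 9.66 + 8.46
= −98.74 dBm → −98.7 dBm

−98.7 dBm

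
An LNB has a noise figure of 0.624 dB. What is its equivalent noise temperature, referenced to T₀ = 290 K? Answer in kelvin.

44.8 K

F = 10^(0.624/10) = 1.15452
T_e = (F − 1)·T₀ = (1.15452 − 1) × 290 = 44.8 K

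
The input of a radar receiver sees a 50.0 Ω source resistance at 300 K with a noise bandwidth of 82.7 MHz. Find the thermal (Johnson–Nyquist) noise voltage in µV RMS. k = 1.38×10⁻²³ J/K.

V_n = √(4kTRB)
4kTRB = 4 × 1.38×10⁻²³ × 300 × 5.00×10¹ × 8.27×10⁷ = 6.85×10⁻¹¹ V²
V_n = √(6.85×10⁻¹¹) = 8.27×10⁻⁶ V = 8.27 µV

8.27 µV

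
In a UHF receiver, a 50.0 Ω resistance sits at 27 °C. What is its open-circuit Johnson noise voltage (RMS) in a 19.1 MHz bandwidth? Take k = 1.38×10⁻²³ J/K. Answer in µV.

T = 27 °C + 273.15 = 300.15 K
V_n = √(4kTRB)
4kTRB = 4 × 1.38×10⁻²³ × 300.15 × 5.00×10¹ × 1.91×10⁷ = 1.58×10⁻¹¹ V²
V_n = √(1.58×10⁻¹¹) = 3.98×10⁻⁶ V = 3.98 µV

3.98 µV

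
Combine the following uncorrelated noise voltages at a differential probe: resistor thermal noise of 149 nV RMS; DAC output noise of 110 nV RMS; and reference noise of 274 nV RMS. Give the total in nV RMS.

Uncorrelated sources add in power (mean-square): V_tot = √(ΣV_i²)
V_tot = √[(1.49×10⁻⁷)² + (1.10×10⁻⁷)² + (2.74×10⁻⁷)²] = 3.31×10⁻⁷ V = 331 nV

331 nV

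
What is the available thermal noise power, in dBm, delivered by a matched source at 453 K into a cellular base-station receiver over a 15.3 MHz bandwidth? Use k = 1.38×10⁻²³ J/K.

P_n = kTB = 1.38×10⁻²³ × 453 × 1.53×10⁷ = 9.56×10⁻¹⁴ W
In dBm: 10 log₁₀(9.56×10⁻¹⁴ / 10⁻³) = −100.2 dBm

−100.2 dBm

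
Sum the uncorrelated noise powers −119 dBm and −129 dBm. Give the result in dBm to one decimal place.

−118.6 dBm

Convert to linear, add, convert back:
P₁ = 1.26×10⁻¹⁵ W, P₂ = 1.26×10⁻¹⁶ W
P_tot = 1.38×10⁻¹⁵ W → 10 log₁₀(P_tot / 10⁻³) = −118.6 dBm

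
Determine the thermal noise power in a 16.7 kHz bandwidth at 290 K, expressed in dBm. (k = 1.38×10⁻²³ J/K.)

P_n = kTB = 1.38×10⁻²³ × 290 × 1.67×10⁴ = 6.68×10⁻¹⁷ W
In dBm: 10 log₁₀(6.68×10⁻¹⁷ / 10⁻³) = −131.8 dBm

−131.8 dBm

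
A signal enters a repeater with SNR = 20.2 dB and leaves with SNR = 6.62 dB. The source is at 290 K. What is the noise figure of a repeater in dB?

13.58 dB

NF (dB) = SNR_in(dB) − SNR_out(dB) when the source is at T₀
NF = 20.2 − 6.62 = 13.58 dB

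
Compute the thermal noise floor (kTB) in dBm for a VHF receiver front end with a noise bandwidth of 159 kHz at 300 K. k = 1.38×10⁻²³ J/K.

P_n = kTB = 1.38×10⁻²³ × 300 × 1.59×10⁵ = 6.58×10⁻¹⁶ W
In dBm: 10 log₁₀(6.58×10⁻¹⁶ / 10⁻³) = −121.8 dBm

−121.8 dBm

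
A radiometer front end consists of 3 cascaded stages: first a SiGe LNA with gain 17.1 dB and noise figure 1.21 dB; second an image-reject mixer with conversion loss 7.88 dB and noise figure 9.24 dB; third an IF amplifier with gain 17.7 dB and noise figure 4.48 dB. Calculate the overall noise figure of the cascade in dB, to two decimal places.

Convert to linear (a loss of L dB is a gain of −L dB): F_i = 10^(NF_i/10), G_i = 10^(G_i,dB/10)
  Stage 1: F_1 = 10^(1.21/10) = 1.321, G_1 = 10^(17.1/10) = 51.29
  Stage 2: F_2 = 10^(9.24/10) = 8.395, G_2 = 10^(−7.88/10) = 0.1629
  Stage 3: F_3 = 10^(4.48/10) = 2.805, G_3 = 10^(17.7/10) = 58.88
Friis cascade:
  F = 1.321 + (8.395 − 1)/51.29 + (2.805 − 1)/8.356 = 1.682
NF = 10 log₁₀(1.682) = 2.26 dB

2.26 dB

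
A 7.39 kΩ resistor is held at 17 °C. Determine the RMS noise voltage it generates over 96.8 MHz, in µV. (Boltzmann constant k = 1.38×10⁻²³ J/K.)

107 µV

T = 17 °C + 273.15 = 290.15 K
V_n = √(4kTRB)
4kTRB = 4 × 1.38×10⁻²³ × 290.15 × 7.39×10³ × 9.68×10⁷ = 1.15×10⁻⁸ V²
V_n = √(1.15×10⁻⁸) = 1.07×10⁻⁴ V = 107 µV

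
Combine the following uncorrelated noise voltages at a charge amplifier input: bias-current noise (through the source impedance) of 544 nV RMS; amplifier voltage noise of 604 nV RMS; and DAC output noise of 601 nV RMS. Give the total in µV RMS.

1.01 µV

Uncorrelated sources add in power (mean-square): V_tot = √(ΣV_i²)
V_tot = √[(5.44×10⁻⁷)² + (6.04×10⁻⁷)² + (6.01×10⁻⁷)²] = 1.01×10⁻⁶ V = 1.01 µV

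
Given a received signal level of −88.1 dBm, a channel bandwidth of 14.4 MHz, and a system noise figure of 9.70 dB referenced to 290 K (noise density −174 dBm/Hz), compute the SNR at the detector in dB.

4.6 dB

Noise floor: N = −174 + 10 log₁₀(B) + NF
10 log₁₀(1.44×10⁷) = 71.58 dB
N = −174 + 71.58 + 9.70 = −92.72 dBm
SNR = P_sig − N = −88.1 − (−92.72) = 4.62 dB → 4.6 dB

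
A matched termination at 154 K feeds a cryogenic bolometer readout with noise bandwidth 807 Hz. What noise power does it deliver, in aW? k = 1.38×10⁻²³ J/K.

1.72 aW

P_n = kTB = 1.38×10⁻²³ × 154 × 8.07×10² = 1.72×10⁻¹⁸ W = 1.72 aW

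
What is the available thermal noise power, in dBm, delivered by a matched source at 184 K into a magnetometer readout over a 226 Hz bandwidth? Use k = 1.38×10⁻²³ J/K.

P_n = kTB = 1.38×10⁻²³ × 184 × 2.26×10² = 5.74×10⁻¹⁹ W
In dBm: 10 log₁₀(5.74×10⁻¹⁹ / 10⁻³) = −152.4 dBm

−152.4 dBm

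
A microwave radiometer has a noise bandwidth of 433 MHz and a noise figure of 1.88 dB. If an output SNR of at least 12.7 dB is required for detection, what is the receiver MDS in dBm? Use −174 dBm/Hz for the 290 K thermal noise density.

−73.1 dBm

Sensitivity = −174 + 10 log₁₀(B) + NF + SNR_min
= −174 + 86.36 + 1.88 + 12.7
= −73.06 dBm → −73.1 dBm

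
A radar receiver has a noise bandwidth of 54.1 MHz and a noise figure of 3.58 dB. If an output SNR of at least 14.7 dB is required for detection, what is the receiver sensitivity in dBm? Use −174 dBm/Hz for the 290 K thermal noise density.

Sensitivity = −174 + 10 log₁₀(B) + NF + SNR_min
= −174 + 77.33 + 3.58 + 14.7
= −78.39 dBm → −78.4 dBm

−78.4 dBm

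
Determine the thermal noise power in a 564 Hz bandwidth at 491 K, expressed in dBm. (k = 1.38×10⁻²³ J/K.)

−144.2 dBm

P_n = kTB = 1.38×10⁻²³ × 491 × 5.64×10² = 3.82×10⁻¹⁸ W
In dBm: 10 log₁₀(3.82×10⁻¹⁸ / 10⁻³) = −144.2 dBm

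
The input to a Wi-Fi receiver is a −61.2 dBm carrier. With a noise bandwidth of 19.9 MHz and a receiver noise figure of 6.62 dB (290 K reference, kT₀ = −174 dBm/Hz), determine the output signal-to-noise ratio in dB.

33.2 dB

Noise floor: N = −174 + 10 log₁₀(B) + NF
10 log₁₀(1.99×10⁷) = 72.99 dB
N = −174 + 72.99 + 6.62 = −94.39 dBm
SNR = P_sig − N = −61.2 − (−94.39) = 33.19 dB → 33.2 dB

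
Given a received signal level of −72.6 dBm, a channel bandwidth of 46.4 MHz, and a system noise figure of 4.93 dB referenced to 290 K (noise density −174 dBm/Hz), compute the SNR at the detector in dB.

Noise floor: N = −174 + 10 log₁₀(B) + NF
10 log₁₀(4.64×10⁷) = 76.67 dB
N = −174 + 76.67 + 4.93 = −92.40 dBm
SNR = P_sig − N = −72.6 − (−92.40) = 19.80 dB → 19.8 dB

19.8 dB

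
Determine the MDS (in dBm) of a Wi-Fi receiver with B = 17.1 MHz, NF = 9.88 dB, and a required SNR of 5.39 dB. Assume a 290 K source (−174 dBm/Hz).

−86.4 dBm

Sensitivity = −174 + 10 log₁₀(B) + NF + SNR_min
= −174 + 72.33 + 9.88 + 5.39
= −86.40 dBm → −86.4 dBm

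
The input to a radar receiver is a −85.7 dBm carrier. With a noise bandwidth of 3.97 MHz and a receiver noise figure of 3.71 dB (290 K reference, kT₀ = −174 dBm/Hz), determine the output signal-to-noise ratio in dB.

18.6 dB

Noise floor: N = −174 + 10 log₁₀(B) + NF
10 log₁₀(3.97×10⁶) = 65.99 dB
N = −174 + 65.99 + 3.71 = −104.30 dBm
SNR = P_sig − N = −85.7 − (−104.30) = 18.60 dB → 18.6 dB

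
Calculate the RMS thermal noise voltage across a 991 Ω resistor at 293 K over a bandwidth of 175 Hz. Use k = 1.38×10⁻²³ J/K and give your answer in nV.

V_n = √(4kTRB)
4kTRB = 4 × 1.38×10⁻²³ × 293 × 9.91×10² × 1.75×10² = 2.80×10⁻¹⁵ V²
V_n = √(2.80×10⁻¹⁵) = 5.30×10⁻⁸ V = 53.0 nV

53.0 nV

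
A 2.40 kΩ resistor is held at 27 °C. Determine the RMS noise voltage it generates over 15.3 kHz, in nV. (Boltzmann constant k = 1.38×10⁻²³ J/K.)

T = 27 °C + 273.15 = 300.15 K
V_n = √(4kTRB)
4kTRB = 4 × 1.38×10⁻²³ × 300.15 × 2.40×10³ × 1.53×10⁴ = 6.08×10⁻¹³ V²
V_n = √(6.08×10⁻¹³) = 7.80×10⁻⁷ V = 780 nV

780 nV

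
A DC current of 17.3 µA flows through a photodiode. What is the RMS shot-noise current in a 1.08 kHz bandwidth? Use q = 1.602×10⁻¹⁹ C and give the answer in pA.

77.4 pA

I_n = √(2qI·B)
2qI·B = 2 × 1.602×10⁻¹⁹ × 1.73×10⁻⁵ × 1.08×10³ = 5.99×10⁻²¹ A²
I_n = √(5.99×10⁻²¹) = 7.74×10⁻¹¹ A = 77.4 pA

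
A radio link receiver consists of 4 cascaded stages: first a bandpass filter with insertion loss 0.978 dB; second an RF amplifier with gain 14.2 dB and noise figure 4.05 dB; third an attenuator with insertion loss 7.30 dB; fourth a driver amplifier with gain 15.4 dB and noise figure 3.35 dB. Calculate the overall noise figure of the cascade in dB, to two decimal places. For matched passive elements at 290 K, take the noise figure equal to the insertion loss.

Convert to linear (a loss of L dB is a gain of −L dB): F_i = 10^(NF_i/10), G_i = 10^(G_i,dB/10)
  Stage 1: F_1 = 10^(0.978/10) = 1.253, G_1 = 10^(−0.978/10) = 0.7984
  Stage 2: F_2 = 10^(4.05/10) = 2.541, G_2 = 10^(14.2/10) = 26.30
  Stage 3: F_3 = 10^(7.30/10) = 5.370, G_3 = 10^(−7.30/10) = 0.1862
  Stage 4: F_4 = 10^(3.35/10) = 2.163, G_4 = 10^(15.4/10) = 34.67
Friis cascade:
  F = 1.253 + (2.541 − 1)/0.7984 + (5.370 − 1)/21.00 + (2.163 − 1)/3.910 = 3.688
NF = 10 log₁₀(3.688) = 5.67 dB

5.67 dB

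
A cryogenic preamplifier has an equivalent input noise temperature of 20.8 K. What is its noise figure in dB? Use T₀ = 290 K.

F = 1 + T_e/T₀ = 1 + 20.8/290 = 1.07172
NF = 10 log₁₀(1.07172) = 0.301 dB

0.301 dB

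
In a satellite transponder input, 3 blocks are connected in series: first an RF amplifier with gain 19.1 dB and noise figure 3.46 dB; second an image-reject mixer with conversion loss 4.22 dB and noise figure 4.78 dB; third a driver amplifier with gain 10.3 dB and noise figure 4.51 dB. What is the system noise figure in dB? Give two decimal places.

3.62 dB

Convert to linear (a loss of L dB is a gain of −L dB): F_i = 10^(NF_i/10), G_i = 10^(G_i,dB/10)
  Stage 1: F_1 = 10^(3.46/10) = 2.218, G_1 = 10^(19.1/10) = 81.28
  Stage 2: F_2 = 10^(4.78/10) = 3.006, G_2 = 10^(−4.22/10) = 0.3784
  Stage 3: F_3 = 10^(4.51/10) = 2.825, G_3 = 10^(10.3/10) = 10.72
Friis cascade:
  F = 2.218 + (3.006 − 1)/81.28 + (2.825 − 1)/30.76 = 2.302
NF = 10 log₁₀(2.302) = 3.62 dB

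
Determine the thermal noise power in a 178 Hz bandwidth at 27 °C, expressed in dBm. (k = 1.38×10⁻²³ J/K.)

−151.3 dBm

T = 27 °C + 273.15 = 300.15 K
P_n = kTB = 1.38×10⁻²³ × 300.15 × 1.78×10² = 7.37×10⁻¹⁹ W
In dBm: 10 log₁₀(7.37×10⁻¹⁹ / 10⁻³) = −151.3 dBm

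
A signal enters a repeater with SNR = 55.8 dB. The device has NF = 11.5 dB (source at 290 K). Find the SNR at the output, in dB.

44.3 dB

By definition F = SNR_in/SNR_out, so in dB: SNR_out = SNR_in − NF
SNR_out = 55.8 − 11.5 = 44.3 dB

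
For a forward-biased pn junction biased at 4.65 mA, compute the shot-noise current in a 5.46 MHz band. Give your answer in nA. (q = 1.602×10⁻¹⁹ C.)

I_n = √(2qI·B)
2qI·B = 2 × 1.602×10⁻¹⁹ × 4.65×10⁻³ × 5.46×10⁶ = 8.13×10⁻¹⁵ A²
I_n = √(8.13×10⁻¹⁵) = 9.02×10⁻⁸ A = 90.2 nA

90.2 nA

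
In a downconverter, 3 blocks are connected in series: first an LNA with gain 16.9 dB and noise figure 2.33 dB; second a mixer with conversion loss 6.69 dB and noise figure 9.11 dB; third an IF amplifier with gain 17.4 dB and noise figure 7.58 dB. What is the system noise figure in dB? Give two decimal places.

Convert to linear (a loss of L dB is a gain of −L dB): F_i = 10^(NF_i/10), G_i = 10^(G_i,dB/10)
  Stage 1: F_1 = 10^(2.33/10) = 1.710, G_1 = 10^(16.9/10) = 48.98
  Stage 2: F_2 = 10^(9.11/10) = 8.147, G_2 = 10^(−6.69/10) = 0.2143
  Stage 3: F_3 = 10^(7.58/10) = 5.728, G_3 = 10^(17.4/10) = 54.95
Friis cascade:
  F = 1.710 + (8.147 − 1)/48.98 + (5.728 − 1)/10.50 = 2.306
NF = 10 log₁₀(2.306) = 3.63 dB

3.63 dB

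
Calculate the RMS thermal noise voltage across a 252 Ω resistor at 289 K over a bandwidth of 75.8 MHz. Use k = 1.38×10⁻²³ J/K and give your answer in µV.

17.5 µV

V_n = √(4kTRB)
4kTRB = 4 × 1.38×10⁻²³ × 289 × 2.52×10² × 7.58×10⁷ = 3.05×10⁻¹⁰ V²
V_n = √(3.05×10⁻¹⁰) = 1.75×10⁻⁵ V = 17.5 µV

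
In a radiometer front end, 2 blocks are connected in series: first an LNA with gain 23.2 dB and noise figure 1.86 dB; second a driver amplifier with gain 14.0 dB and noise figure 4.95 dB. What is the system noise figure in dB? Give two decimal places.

1.89 dB

Convert to linear (a loss of L dB is a gain of −L dB): F_i = 10^(NF_i/10), G_i = 10^(G_i,dB/10)
  Stage 1: F_1 = 10^(1.86/10) = 1.535, G_1 = 10^(23.2/10) = 208.9
  Stage 2: F_2 = 10^(4.95/10) = 3.126, G_2 = 10^(14.0/10) = 25.12
Friis cascade:
  F = 1.535 + (3.126 − 1)/208.9 = 1.545
NF = 10 log₁₀(1.545) = 1.89 dB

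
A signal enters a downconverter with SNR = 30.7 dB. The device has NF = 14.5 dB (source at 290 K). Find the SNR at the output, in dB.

By definition F = SNR_in/SNR_out, so in dB: SNR_out = SNR_in − NF
SNR_out = 30.7 − 14.5 = 16.2 dB

16.2 dB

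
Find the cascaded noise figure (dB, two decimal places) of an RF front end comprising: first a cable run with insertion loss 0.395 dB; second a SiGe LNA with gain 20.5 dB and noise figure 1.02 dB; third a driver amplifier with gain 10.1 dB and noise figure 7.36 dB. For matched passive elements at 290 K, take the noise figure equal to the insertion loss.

1.55 dB

Convert to linear (a loss of L dB is a gain of −L dB): F_i = 10^(NF_i/10), G_i = 10^(G_i,dB/10)
  Stage 1: F_1 = 10^(0.395/10) = 1.095, G_1 = 10^(−0.395/10) = 0.9131
  Stage 2: F_2 = 10^(1.02/10) = 1.265, G_2 = 10^(20.5/10) = 112.2
  Stage 3: F_3 = 10^(7.36/10) = 5.445, G_3 = 10^(10.1/10) = 10.23
Friis cascade:
  F = 1.095 + (1.265 − 1)/0.9131 + (5.445 − 1)/102.4 = 1.429
NF = 10 log₁₀(1.429) = 1.55 dB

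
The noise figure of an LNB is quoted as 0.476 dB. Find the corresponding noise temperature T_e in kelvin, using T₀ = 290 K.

F = 10^(0.476/10) = 1.11584
T_e = (F − 1)·T₀ = (1.11584 − 1) × 290 = 33.6 K

33.6 K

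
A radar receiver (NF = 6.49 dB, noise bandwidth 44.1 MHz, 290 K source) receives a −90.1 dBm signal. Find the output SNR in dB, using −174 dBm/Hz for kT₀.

Noise floor: N = −174 + 10 log₁₀(B) + NF
10 log₁₀(4.41×10⁷) = 76.44 dB
N = −174 + 76.44 + 6.49 = −91.07 dBm
SNR = P_sig − N = −90.1 − (−91.07) = 0.97 dB → 1.0 dB

1.0 dB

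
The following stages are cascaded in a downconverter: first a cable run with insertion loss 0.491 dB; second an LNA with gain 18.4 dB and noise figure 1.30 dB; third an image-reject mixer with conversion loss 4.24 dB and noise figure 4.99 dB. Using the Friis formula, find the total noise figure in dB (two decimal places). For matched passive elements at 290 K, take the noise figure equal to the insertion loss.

Convert to linear (a loss of L dB is a gain of −L dB): F_i = 10^(NF_i/10), G_i = 10^(G_i,dB/10)
  Stage 1: F_1 = 10^(0.491/10) = 1.120, G_1 = 10^(−0.491/10) = 0.8931
  Stage 2: F_2 = 10^(1.30/10) = 1.349, G_2 = 10^(18.4/10) = 69.18
  Stage 3: F_3 = 10^(4.99/10) = 3.155, G_3 = 10^(−4.24/10) = 0.3767
Friis cascade:
  F = 1.120 + (1.349 − 1)/0.8931 + (3.155 − 1)/61.79 = 1.545
NF = 10 log₁₀(1.545) = 1.89 dB

1.89 dB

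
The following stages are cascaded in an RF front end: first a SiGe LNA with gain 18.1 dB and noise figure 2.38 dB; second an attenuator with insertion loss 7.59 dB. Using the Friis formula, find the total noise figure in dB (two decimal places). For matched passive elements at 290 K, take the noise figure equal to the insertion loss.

2.56 dB

Convert to linear (a loss of L dB is a gain of −L dB): F_i = 10^(NF_i/10), G_i = 10^(G_i,dB/10)
  Stage 1: F_1 = 10^(2.38/10) = 1.730, G_1 = 10^(18.1/10) = 64.57
  Stage 2: F_2 = 10^(7.59/10) = 5.741, G_2 = 10^(−7.59/10) = 0.1742
Friis cascade:
  F = 1.730 + (5.741 − 1)/64.57 = 1.803
NF = 10 log₁₀(1.803) = 2.56 dB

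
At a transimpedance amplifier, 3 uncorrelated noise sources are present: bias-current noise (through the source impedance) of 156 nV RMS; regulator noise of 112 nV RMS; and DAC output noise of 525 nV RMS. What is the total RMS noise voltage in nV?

Uncorrelated sources add in power (mean-square): V_tot = √(ΣV_i²)
V_tot = √[(1.56×10⁻⁷)² + (1.12×10⁻⁷)² + (5.25×10⁻⁷)²] = 5.59×10⁻⁷ V = 559 nV

559 nV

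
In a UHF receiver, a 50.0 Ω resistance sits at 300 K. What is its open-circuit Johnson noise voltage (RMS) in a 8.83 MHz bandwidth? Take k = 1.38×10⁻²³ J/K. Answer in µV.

V_n = √(4kTRB)
4kTRB = 4 × 1.38×10⁻²³ × 300 × 5.00×10¹ × 8.83×10⁶ = 7.31×10⁻¹² V²
V_n = √(7.31×10⁻¹²) = 2.70×10⁻⁶ V = 2.70 µV

2.70 µV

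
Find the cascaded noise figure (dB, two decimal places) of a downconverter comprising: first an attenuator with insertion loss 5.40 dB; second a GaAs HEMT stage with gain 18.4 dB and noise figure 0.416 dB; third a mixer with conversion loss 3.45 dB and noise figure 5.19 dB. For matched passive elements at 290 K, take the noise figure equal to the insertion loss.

5.95 dB

Convert to linear (a loss of L dB is a gain of −L dB): F_i = 10^(NF_i/10), G_i = 10^(G_i,dB/10)
  Stage 1: F_1 = 10^(5.40/10) = 3.467, G_1 = 10^(−5.40/10) = 0.2884
  Stage 2: F_2 = 10^(0.416/10) = 1.101, G_2 = 10^(18.4/10) = 69.18
  Stage 3: F_3 = 10^(5.19/10) = 3.304, G_3 = 10^(−3.45/10) = 0.4519
Friis cascade:
  F = 3.467 + (1.101 − 1)/0.2884 + (3.304 − 1)/19.95 = 3.931
NF = 10 log₁₀(3.931) = 5.95 dB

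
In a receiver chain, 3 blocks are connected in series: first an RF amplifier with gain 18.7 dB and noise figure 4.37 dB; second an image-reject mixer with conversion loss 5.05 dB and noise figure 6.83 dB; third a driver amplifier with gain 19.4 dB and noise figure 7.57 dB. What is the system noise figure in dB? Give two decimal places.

Convert to linear (a loss of L dB is a gain of −L dB): F_i = 10^(NF_i/10), G_i = 10^(G_i,dB/10)
  Stage 1: F_1 = 10^(4.37/10) = 2.735, G_1 = 10^(18.7/10) = 74.13
  Stage 2: F_2 = 10^(6.83/10) = 4.819, G_2 = 10^(−5.05/10) = 0.3126
  Stage 3: F_3 = 10^(7.57/10) = 5.715, G_3 = 10^(19.4/10) = 87.10
Friis cascade:
  F = 2.735 + (4.819 − 1)/74.13 + (5.715 − 1)/23.17 = 2.990
NF = 10 log₁₀(2.990) = 4.76 dB

4.76 dB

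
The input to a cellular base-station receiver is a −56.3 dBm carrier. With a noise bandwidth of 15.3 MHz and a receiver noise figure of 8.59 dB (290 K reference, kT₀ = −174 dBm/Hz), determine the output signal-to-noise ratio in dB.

37.3 dB

Noise floor: N = −174 + 10 log₁₀(B) + NF
10 log₁₀(1.53×10⁷) = 71.85 dB
N = −174 + 71.85 + 8.59 = −93.56 dBm
SNR = P_sig − N = −56.3 − (−93.56) = 37.26 dB → 37.3 dB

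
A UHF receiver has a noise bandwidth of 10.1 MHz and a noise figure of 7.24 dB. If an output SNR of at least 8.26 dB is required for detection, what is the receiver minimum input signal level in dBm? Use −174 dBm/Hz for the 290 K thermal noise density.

−88.5 dBm

Sensitivity = −174 + 10 log₁₀(B) + NF + SNR_min
= −174 + 70.04 + 7.24 + 8.26
= −88.46 dBm → −88.5 dBm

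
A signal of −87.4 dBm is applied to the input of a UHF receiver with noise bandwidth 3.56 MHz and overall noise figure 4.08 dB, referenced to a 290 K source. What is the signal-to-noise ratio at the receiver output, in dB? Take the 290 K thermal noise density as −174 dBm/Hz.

Noise floor: N = −174 + 10 log₁₀(B) + NF
10 log₁₀(3.56×10⁶) = 65.51 dB
N = −174 + 65.51 + 4.08 = −104.41 dBm
SNR = P_sig − N = −87.4 − (−104.41) = 17.01 dB → 17.0 dB

17.0 dB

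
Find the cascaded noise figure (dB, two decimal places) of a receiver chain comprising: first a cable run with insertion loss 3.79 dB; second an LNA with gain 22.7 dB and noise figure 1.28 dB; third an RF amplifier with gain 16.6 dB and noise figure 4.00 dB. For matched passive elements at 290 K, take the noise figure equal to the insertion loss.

Convert to linear (a loss of L dB is a gain of −L dB): F_i = 10^(NF_i/10), G_i = 10^(G_i,dB/10)
  Stage 1: F_1 = 10^(3.79/10) = 2.393, G_1 = 10^(−3.79/10) = 0.4178
  Stage 2: F_2 = 10^(1.28/10) = 1.343, G_2 = 10^(22.7/10) = 186.2
  Stage 3: F_3 = 10^(4.00/10) = 2.512, G_3 = 10^(16.6/10) = 45.71
Friis cascade:
  F = 2.393 + (1.343 − 1)/0.4178 + (2.512 − 1)/77.80 = 3.233
NF = 10 log₁₀(3.233) = 5.10 dB

5.10 dB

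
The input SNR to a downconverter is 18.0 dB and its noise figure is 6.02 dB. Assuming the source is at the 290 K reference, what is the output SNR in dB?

11.98 dB

By definition F = SNR_in/SNR_out, so in dB: SNR_out = SNR_in − NF
SNR_out = 18.0 − 6.02 = 11.98 dB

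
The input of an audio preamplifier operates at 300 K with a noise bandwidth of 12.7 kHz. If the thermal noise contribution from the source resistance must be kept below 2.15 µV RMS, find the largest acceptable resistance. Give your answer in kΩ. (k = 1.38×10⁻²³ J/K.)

Johnson–Nyquist: V_n = √(4kTRB) ⇒ R = V_n² / (4kTB)
4kTB = 4 × 1.38×10⁻²³ × 300 × 1.27×10⁴ = 2.10×10⁻¹⁶
R = (2.15×10⁻⁶)² / 2.10×10⁻¹⁶ = 2.20×10⁴ Ω = 22.0 kΩ

22.0 kΩ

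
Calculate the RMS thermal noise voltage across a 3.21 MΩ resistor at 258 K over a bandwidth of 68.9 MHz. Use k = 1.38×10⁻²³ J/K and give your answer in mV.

1.77 mV

V_n = √(4kTRB)
4kTRB = 4 × 1.38×10⁻²³ × 258 × 3.21×10⁶ × 6.89×10⁷ = 3.15×10⁻⁶ V²
V_n = √(3.15×10⁻⁶) = 1.77×10⁻³ V = 1.77 mV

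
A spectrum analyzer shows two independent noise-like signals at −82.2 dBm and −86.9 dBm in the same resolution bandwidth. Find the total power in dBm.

Convert to linear, add, convert back:
P₁ = 6.03×10⁻¹² W, P₂ = 2.04×10⁻¹² W
P_tot = 8.07×10⁻¹² W → 10 log₁₀(P_tot / 10⁻³) = −80.9 dBm

−80.9 dBm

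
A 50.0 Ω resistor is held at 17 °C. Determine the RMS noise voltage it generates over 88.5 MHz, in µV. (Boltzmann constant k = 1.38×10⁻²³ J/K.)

8.42 µV

T = 17 °C + 273.15 = 290.15 K
V_n = √(4kTRB)
4kTRB = 4 × 1.38×10⁻²³ × 290.15 × 5.00×10¹ × 8.85×10⁷ = 7.09×10⁻¹¹ V²
V_n = √(7.09×10⁻¹¹) = 8.42×10⁻⁶ V = 8.42 µV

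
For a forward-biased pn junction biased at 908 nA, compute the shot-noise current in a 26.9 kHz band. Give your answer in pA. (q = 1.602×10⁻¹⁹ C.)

I_n = √(2qI·B)
2qI·B = 2 × 1.602×10⁻¹⁹ × 9.08×10⁻⁷ × 2.69×10⁴ = 7.83×10⁻²¹ A²
I_n = √(7.83×10⁻²¹) = 8.85×10⁻¹¹ A = 88.5 pA

88.5 pA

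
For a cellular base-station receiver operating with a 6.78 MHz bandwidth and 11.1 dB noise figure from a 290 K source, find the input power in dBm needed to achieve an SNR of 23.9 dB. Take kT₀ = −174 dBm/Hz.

Sensitivity = −174 + 10 log₁₀(B) + NF + SNR_min
= −174 + 68.31 + 11.1 + 23.9
= −70.69 dBm → −70.7 dBm

−70.7 dBm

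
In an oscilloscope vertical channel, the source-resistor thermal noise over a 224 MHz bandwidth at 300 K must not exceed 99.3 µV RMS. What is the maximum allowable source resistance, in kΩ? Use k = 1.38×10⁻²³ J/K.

2.66 kΩ

Johnson–Nyquist: V_n = √(4kTRB) ⇒ R = V_n² / (4kTB)
4kTB = 4 × 1.38×10⁻²³ × 300 × 2.24×10⁸ = 3.71×10⁻¹²
R = (9.93×10⁻⁵)² / 3.71×10⁻¹² = 2.66×10³ Ω = 2.66 kΩ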